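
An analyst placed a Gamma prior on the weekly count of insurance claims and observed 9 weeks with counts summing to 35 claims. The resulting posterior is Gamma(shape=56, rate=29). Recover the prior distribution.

Gamma(shape=21, rate=20)

Gamma–Poisson conjugacy: posterior shape = α + Σxᵢ, posterior rate = β + n.
So α = 56 − 35 = 21 and β = 29 − 9 = 20.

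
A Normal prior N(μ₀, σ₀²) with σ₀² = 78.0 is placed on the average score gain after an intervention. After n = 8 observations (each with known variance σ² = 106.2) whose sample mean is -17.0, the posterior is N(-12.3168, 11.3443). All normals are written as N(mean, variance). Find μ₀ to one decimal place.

μ₀ = 15.2

The posterior mean is a precision-weighted average: μ_n = (τ₀μ₀ + τ_data·x̄)/(τ₀+τ_data), with τ₀=1/σ₀² and τ_data=n/σ².
Here τ₀ = 1/78.0 = 0.012821 and τ_data = 8/106.2 = 0.075330, so τ_n = 0.088151.
Rearranging for μ₀: μ₀ = (μ_n·τ_n − τ_data·x̄)/τ₀ = (-12.3168·0.088151 − 0.075330·-17.0) / 0.012821 = 0.194872/0.012821 ≈ 15.2.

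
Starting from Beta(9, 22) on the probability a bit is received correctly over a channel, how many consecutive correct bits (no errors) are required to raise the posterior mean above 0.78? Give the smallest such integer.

k = 70

After k correct bits and 0 errors the posterior is Beta(9+k, 22), with mean (9+k)/(9+22+k).
Set (9+k)/(31+k) > 0.78 and solve: k > (0.78·31 − 9)/(1 − 0.78) = 69.000.
The smallest integer exceeding 69.000 is 70, and checking k=70: (79)/(101) = 0.7822 > 0.78.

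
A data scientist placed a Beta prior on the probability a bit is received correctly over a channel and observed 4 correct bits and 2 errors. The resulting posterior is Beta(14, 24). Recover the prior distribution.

Beta(10, 22)

Under Beta–binomial conjugacy the posterior parameters are (α+s, β+f).
So α = 14 − 4 = 10 and β = 24 − 2 = 22.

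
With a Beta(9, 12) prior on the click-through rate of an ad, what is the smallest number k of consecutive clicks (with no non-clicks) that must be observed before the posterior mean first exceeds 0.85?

After k clicks and 0 non-clicks the posterior is Beta(9+k, 12), with mean (9+k)/(9+12+k).
Set (9+k)/(21+k) > 0.85 and solve: k > (0.85·21 − 9)/(1 − 0.85) = 59.000.
The smallest integer exceeding 59.000 is 60, and checking k=60: (69)/(81) = 0.8519 > 0.85.

k = 60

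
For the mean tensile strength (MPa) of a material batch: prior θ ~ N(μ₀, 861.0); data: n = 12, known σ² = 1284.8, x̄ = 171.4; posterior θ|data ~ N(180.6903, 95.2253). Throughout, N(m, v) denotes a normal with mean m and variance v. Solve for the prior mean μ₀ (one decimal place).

The posterior mean is a precision-weighted average: μ_n = (τ₀μ₀ + τ_data·x̄)/(τ₀+τ_data), with τ₀=1/σ₀² and τ_data=n/σ².
Here τ₀ = 1/861.0 = 0.001161 and τ_data = 12/1284.8 = 0.009340, so τ_n = 0.010501.
Rearranging for μ₀: μ₀ = (μ_n·τ_n − τ_data·x̄)/τ₀ = (180.6903·0.010501 − 0.009340·171.4) / 0.001161 = 0.296553/0.001161 ≈ 255.4.

μ₀ = 255.4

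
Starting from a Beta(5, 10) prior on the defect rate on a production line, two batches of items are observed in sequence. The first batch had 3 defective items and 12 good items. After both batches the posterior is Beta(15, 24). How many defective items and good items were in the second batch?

Sequential conjugate updates are equivalent to a single update on the pooled data, so total successes = posterior α − prior α and total failures = posterior β − prior β.
Total across both batches: 15−5=10 defective items, 24−10=14 good items.
Subtract the first batch: 10−3=7 defective items and 14−12=2 good items.

7 defective items and 2 good items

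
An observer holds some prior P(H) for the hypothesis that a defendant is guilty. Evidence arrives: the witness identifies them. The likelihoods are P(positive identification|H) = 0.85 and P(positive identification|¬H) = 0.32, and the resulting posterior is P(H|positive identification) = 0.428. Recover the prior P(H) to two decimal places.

P(H) = 0.22

In odds form, posterior odds = prior odds × likelihood ratio, so prior odds = posterior odds ÷ LR.
Posterior odds = 0.428/(1−0.428) = 0.7483. LR = 0.85/0.32 = 2.6562.
Prior odds = 0.7483/2.6562 = 0.2817, so P(H) = 0.2817/(1+0.2817) ≈ 0.22.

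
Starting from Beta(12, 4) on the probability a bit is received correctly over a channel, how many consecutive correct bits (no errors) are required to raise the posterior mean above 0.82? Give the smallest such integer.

k = 7

After k correct bits and 0 errors the posterior is Beta(12+k, 4), with mean (12+k)/(12+4+k).
Set (12+k)/(16+k) > 0.82 and solve: k > (0.82·16 − 12)/(1 − 0.82) = 6.222.
The smallest integer exceeding 6.222 is 7, and checking k=7: (19)/(23) = 0.8261 > 0.82.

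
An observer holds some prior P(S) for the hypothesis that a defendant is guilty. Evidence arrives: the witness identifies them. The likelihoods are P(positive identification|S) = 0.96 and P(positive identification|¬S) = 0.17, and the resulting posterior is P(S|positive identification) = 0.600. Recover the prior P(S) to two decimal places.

Bayes' rule in odds form gives O(S|E) = O(S)·[P(E|S)/P(E|¬S)], hence O(S) = O(S|E)/LR.
Posterior odds = 0.600/(1−0.600) = 1.5000. LR = 0.96/0.17 = 5.6471.
Prior odds = 1.5000/5.6471 = 0.2656, so P(S) = 0.2656/(1+0.2656) ≈ 0.21.

P(S) = 0.21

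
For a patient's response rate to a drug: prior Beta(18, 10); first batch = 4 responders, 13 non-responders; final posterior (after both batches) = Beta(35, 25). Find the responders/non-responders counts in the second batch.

Sequential conjugate updates are equivalent to a single update on the pooled data, so total successes = posterior α − prior α and total failures = posterior β − prior β.
Total across both batches: 35−18=17 responders, 25−10=15 non-responders.
Subtract the first batch: 17−4=13 responders and 15−13=2 non-responders.

13 responders and 2 non-responders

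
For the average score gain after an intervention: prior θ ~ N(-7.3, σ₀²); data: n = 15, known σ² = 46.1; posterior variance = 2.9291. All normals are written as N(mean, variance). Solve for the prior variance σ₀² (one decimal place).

σ₀² = 62.4

Posterior precision equals prior precision plus data precision: 1/σ_n² = 1/σ₀² + n/σ².
So 1/σ₀² = 1/2.9291 − 15/46.1 = 0.341402 − 0.325380 = 0.016022.
Hence σ₀² = 1/0.016022 ≈ 62.4.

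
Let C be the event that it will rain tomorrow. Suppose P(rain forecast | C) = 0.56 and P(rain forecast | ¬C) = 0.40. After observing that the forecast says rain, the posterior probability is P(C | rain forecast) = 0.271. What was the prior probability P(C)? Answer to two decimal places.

Bayes' rule in odds form gives O(C|E) = O(C)·[P(E|C)/P(E|¬C)], hence O(C) = O(C|E)/LR.
Posterior odds = 0.271/(1−0.271) = 0.3717. LR = 0.56/0.40 = 1.4000.
Prior odds = 0.3717/1.4000 = 0.2655, so P(C) = 0.2655/(1+0.2655) ≈ 0.21.

P(C) = 0.21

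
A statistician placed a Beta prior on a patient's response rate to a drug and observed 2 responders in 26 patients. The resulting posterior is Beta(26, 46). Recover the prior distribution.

Beta is conjugate to the binomial likelihood: posterior = Beta(α+s, β+f).
So α = 26 − 2 = 24 and β = 46 − 24 = 22.

Beta(24, 22)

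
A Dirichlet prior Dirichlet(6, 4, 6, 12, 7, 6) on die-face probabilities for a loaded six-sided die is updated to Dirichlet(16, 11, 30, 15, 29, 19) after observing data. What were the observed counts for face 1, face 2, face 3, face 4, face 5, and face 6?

counts (10, 7, 24, 3, 22, 13)

For a Dirichlet(α) prior with multinomial counts c, the posterior is Dirichlet(α + c) componentwise.
Counts are posterior − prior componentwise: 16−6=10, 11−4=7, 30−6=24, 15−12=3, 29−7=22, 19−6=13.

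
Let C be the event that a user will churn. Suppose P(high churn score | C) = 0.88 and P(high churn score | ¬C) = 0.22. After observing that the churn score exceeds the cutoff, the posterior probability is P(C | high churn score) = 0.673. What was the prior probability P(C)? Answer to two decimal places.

P(C) = 0.34

Bayes' rule in odds form gives O(C|E) = O(C)·[P(E|C)/P(E|¬C)], hence O(C) = O(C|E)/LR.
Posterior odds = 0.673/(1−0.673) = 2.0581. LR = 0.88/0.22 = 4.0000.
Prior odds = 2.0581/4.0000 = 0.5145, so P(C) = 0.5145/(1+0.5145) ≈ 0.34.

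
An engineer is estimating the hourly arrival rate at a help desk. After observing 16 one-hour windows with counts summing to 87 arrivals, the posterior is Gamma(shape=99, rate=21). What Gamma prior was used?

Gamma(shape=12, rate=5)

Gamma–Poisson conjugacy: posterior shape = α + Σxᵢ, posterior rate = β + n.
So α = 99 − 87 = 12 and β = 21 − 16 = 5.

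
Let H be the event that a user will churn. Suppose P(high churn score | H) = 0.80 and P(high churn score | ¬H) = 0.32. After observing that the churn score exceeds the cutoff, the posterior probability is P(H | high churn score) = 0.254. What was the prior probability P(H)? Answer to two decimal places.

P(H) = 0.12

Bayes' rule in odds form gives O(H|E) = O(H)·[P(E|H)/P(E|¬H)], hence O(H) = O(H|E)/LR.
Posterior odds = 0.254/(1−0.254) = 0.3405. LR = 0.80/0.32 = 2.5000.
Prior odds = 0.3405/2.5000 = 0.1362, so P(H) = 0.1362/(1+0.1362) ≈ 0.12.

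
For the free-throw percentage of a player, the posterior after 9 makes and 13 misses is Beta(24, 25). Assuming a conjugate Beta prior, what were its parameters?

A Beta(a, b) prior with s successes and f failures in binomial data gives a Beta(a+s, b+f) posterior.
So a = 24 − 9 = 15 and b = 25 − 13 = 12.

Beta(15, 12)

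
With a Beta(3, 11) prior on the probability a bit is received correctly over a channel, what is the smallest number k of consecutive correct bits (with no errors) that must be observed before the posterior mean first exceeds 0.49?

k = 8

After k correct bits and 0 errors the posterior is Beta(3+k, 11), with mean (3+k)/(3+11+k).
Set (3+k)/(14+k) > 0.49 and solve: k > (0.49·14 − 3)/(1 − 0.49) = 7.569.
The smallest integer exceeding 7.569 is 8.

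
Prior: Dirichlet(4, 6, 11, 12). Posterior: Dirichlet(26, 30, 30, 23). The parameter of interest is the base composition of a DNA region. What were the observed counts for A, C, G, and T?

For a Dirichlet(α) prior with multinomial counts c, the posterior is Dirichlet(α + c) componentwise.
Counts are posterior − prior componentwise: 26−4=22, 30−6=24, 30−11=19, 23−12=11.

counts (22, 24, 19, 11)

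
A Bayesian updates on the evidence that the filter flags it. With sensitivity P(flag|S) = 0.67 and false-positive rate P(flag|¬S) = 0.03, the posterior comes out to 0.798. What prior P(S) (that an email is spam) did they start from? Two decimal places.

P(S) = 0.15

Bayes' rule in odds form gives O(S|E) = O(S)·[P(E|S)/P(E|¬S)], hence O(S) = O(S|E)/LR.
Posterior odds = 0.798/(1−0.798) = 3.9505. LR = 0.67/0.03 = 22.3333.
Prior odds = 3.9505/22.3333 = 0.1769, so P(S) = 0.1769/(1+0.1769) ≈ 0.15.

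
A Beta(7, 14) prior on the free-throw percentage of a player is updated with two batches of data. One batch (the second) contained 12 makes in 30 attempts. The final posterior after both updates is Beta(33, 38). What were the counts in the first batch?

Because Beta–binomial updating is additive in the counts, the combined data contributed (α_post−α_prior, β_post−β_prior) successes and failures.
Total across both batches: 33−7=26 makes, 38−14=24 misses.
Subtract the second batch: 26−12=14 makes and 24−18=6 misses.

14 makes and 6 misses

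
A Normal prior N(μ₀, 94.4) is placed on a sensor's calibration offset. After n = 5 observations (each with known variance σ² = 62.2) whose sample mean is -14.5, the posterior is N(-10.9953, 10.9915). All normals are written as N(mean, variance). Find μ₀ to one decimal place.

μ₀ = 15.6

With known observation variance, the Normal–Normal posterior has precision τ_n = τ₀ + n/σ² and mean μ_n = (τ₀μ₀ + (n/σ²)x̄)/τ_n.
Here τ₀ = 1/94.4 = 0.010593 and τ_data = 5/62.2 = 0.080386, so τ_n = 0.090979.
Rearranging for μ₀: μ₀ = (μ_n·τ_n − τ_data·x̄)/τ₀ = (-10.9953·0.090979 − 0.080386·-14.5) / 0.010593 = 0.165256/0.010593 ≈ 15.6.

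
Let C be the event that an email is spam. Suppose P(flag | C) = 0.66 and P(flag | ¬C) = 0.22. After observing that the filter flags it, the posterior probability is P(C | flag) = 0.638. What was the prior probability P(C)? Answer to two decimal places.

P(C) = 0.37

In odds form, posterior odds = prior odds × likelihood ratio, so prior odds = posterior odds ÷ LR.
Posterior odds = 0.638/(1−0.638) = 1.7624. LR = 0.66/0.22 = 3.0000.
Prior odds = 1.7624/3.0000 = 0.5875, so P(C) = 0.5875/(1+0.5875) ≈ 0.37.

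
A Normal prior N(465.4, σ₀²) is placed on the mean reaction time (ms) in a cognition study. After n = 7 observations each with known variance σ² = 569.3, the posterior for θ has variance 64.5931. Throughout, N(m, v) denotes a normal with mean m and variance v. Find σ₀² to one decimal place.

Posterior precision equals prior precision plus data precision: 1/σ_n² = 1/σ₀² + n/σ².
So 1/σ₀² = 1/64.5931 − 7/569.3 = 0.015482 − 0.012296 = 0.003186.
Hence σ₀² = 1/0.003186 ≈ 313.9.

σ₀² = 313.9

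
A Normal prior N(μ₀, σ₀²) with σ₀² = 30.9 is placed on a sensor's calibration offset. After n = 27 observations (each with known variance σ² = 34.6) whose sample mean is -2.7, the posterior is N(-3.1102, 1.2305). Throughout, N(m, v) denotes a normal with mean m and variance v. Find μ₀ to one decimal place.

The posterior mean is a precision-weighted average: μ_n = (τ₀μ₀ + τ_data·x̄)/(τ₀+τ_data), with τ₀=1/σ₀² and τ_data=n/σ².
Here τ₀ = 1/30.9 = 0.032362 and τ_data = 27/34.6 = 0.780347, so τ_n = 0.812709.
Rearranging for μ₀: μ₀ = (μ_n·τ_n − τ_data·x̄)/τ₀ = (-3.1102·0.812709 − 0.780347·-2.7) / 0.032362 = -0.420751/0.032362 ≈ -13.0.

μ₀ = -13.0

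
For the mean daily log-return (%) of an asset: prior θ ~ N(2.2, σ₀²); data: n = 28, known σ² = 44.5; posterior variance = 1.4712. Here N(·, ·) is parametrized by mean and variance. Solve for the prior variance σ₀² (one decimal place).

For the Normal–Normal model with known σ², precisions add: τ_n = τ₀ + n/σ².
So 1/σ₀² = 1/1.4712 − 28/44.5 = 0.679717 − 0.629213 = 0.050504.
Hence σ₀² = 1/0.050504 ≈ 19.8.

σ₀² = 19.8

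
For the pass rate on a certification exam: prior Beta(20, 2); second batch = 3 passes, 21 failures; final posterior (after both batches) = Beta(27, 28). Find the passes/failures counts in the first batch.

Because Beta–binomial updating is additive in the counts, the combined data contributed (α_post−α_prior, β_post−β_prior) successes and failures.
Total across both batches: 27−20=7 passes, 28−2=26 failures.
Subtract the second batch: 7−3=4 passes and 26−21=5 failures.

4 passes and 5 failures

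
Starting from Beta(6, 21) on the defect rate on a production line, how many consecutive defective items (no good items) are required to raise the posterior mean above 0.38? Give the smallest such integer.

k = 7

After k defective items and 0 good items the posterior is Beta(6+k, 21), with mean (6+k)/(6+21+k).
Set (6+k)/(27+k) > 0.38 and solve: k > (0.38·27 − 6)/(1 − 0.38) = 6.871.
The smallest integer exceeding 6.871 is 7, and checking k=7: (13)/(34) = 0.3824 > 0.38.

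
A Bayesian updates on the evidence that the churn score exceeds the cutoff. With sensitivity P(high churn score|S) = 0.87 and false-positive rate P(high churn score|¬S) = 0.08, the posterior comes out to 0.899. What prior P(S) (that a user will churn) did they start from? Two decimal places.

P(S) = 0.45

Bayes' rule in odds form gives O(S|E) = O(S)·[P(E|S)/P(E|¬S)], hence O(S) = O(S|E)/LR.
Posterior odds = 0.899/(1−0.899) = 8.9010. LR = 0.87/0.08 = 10.8750.
Prior odds = 8.9010/10.8750 = 0.8185, so P(S) = 0.8185/(1+0.8185) ≈ 0.45.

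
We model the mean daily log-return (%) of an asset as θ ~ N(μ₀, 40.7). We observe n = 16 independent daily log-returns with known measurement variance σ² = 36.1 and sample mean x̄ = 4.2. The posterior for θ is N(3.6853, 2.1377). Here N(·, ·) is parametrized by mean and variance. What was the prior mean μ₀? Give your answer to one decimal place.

The posterior mean is a precision-weighted average: μ_n = (τ₀μ₀ + τ_data·x̄)/(τ₀+τ_data), with τ₀=1/σ₀² and τ_data=n/σ².
Here τ₀ = 1/40.7 = 0.024570 and τ_data = 16/36.1 = 0.443213, so τ_n = 0.467783.
Rearranging for μ₀: μ₀ = (μ_n·τ_n − τ_data·x̄)/τ₀ = (3.6853·0.467783 − 0.443213·4.2) / 0.024570 = -0.137574/0.024570 ≈ -5.6.

μ₀ = -5.6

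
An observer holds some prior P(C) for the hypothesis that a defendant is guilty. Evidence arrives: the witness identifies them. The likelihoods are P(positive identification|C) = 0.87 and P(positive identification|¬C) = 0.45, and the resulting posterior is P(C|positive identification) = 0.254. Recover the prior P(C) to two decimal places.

In odds form, posterior odds = prior odds × likelihood ratio, so prior odds = posterior odds ÷ LR.
Posterior odds = 0.254/(1−0.254) = 0.3405. LR = 0.87/0.45 = 1.9333.
Prior odds = 0.3405/1.9333 = 0.1761, so P(C) = 0.1761/(1+0.1761) ≈ 0.15.

P(C) = 0.15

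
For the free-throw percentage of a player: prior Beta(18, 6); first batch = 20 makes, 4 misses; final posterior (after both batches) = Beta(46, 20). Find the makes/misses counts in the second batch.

8 makes and 10 misses

Because Beta–binomial updating is additive in the counts, the combined data contributed (α_post−α_prior, β_post−β_prior) successes and failures.
Total across both batches: 46−18=28 makes, 20−6=14 misses.
Subtract the first batch: 28−20=8 makes and 14−4=10 misses.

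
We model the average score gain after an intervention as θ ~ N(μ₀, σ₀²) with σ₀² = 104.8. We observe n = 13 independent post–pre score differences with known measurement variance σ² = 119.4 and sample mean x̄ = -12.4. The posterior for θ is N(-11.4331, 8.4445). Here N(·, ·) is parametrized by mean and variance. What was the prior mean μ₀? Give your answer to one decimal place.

With known observation variance, the Normal–Normal posterior has precision τ_n = τ₀ + n/σ² and mean μ_n = (τ₀μ₀ + (n/σ²)x̄)/τ_n.
Here τ₀ = 1/104.8 = 0.009542 and τ_data = 13/119.4 = 0.108878, so τ_n = 0.118420.
Rearranging for μ₀: μ₀ = (μ_n·τ_n − τ_data·x̄)/τ₀ = (-11.4331·0.118420 − 0.108878·-12.4) / 0.009542 = -0.003821/0.009542 ≈ -0.4.

μ₀ = -0.4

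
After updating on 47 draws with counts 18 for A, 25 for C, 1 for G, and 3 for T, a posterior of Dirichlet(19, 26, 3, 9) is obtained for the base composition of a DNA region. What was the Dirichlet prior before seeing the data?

For a Dirichlet(α) prior with multinomial counts c, the posterior is Dirichlet(α + c) componentwise.
Subtract each count from the matching posterior parameter: 19−18=1, 26−25=1, 3−1=2, 9−3=6.

Dirichlet(1, 1, 2, 6)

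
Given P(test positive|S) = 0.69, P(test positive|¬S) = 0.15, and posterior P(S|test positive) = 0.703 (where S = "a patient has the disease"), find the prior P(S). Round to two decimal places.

In odds form, posterior odds = prior odds × likelihood ratio, so prior odds = posterior odds ÷ LR.
Posterior odds = 0.703/(1−0.703) = 2.3670. LR = 0.69/0.15 = 4.6000.
Prior odds = 2.3670/4.6000 = 0.5146, so P(S) = 0.5146/(1+0.5146) ≈ 0.34.

P(S) = 0.34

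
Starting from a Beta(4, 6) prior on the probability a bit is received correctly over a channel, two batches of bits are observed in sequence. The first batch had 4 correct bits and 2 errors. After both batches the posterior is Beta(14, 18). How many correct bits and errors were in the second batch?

Sequential conjugate updates are equivalent to a single update on the pooled data, so total successes = posterior α − prior α and total failures = posterior β − prior β.
Total across both batches: 14−4=10 correct bits, 18−6=12 errors.
Subtract the first batch: 10−4=6 correct bits and 12−2=10 errors.

6 correct bits and 10 errors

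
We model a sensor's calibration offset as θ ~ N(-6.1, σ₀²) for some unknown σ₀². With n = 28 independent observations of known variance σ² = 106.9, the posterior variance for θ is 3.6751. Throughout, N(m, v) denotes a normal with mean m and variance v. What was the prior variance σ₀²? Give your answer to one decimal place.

For the Normal–Normal model with known σ², precisions add: τ_n = τ₀ + n/σ².
So 1/σ₀² = 1/3.6751 − 28/106.9 = 0.272101 − 0.261927 = 0.010174.
Hence σ₀² = 1/0.010174 ≈ 98.3.

σ₀² = 98.3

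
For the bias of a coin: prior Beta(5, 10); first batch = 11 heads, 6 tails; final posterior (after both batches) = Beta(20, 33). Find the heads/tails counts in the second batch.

Sequential conjugate updates are equivalent to a single update on the pooled data, so total successes = posterior α − prior α and total failures = posterior β − prior β.
Total across both batches: 20−5=15 heads, 33−10=23 tails.
Subtract the first batch: 15−11=4 heads and 23−6=17 tails.

4 heads and 17 tails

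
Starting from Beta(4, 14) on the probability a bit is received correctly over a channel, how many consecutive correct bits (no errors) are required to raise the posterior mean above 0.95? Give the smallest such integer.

k = 263

After k correct bits and 0 errors the posterior is Beta(4+k, 14), with mean (4+k)/(4+14+k).
Set (4+k)/(18+k) > 0.95 and solve: k > (0.95·18 − 4)/(1 − 0.95) = 262.000.
The smallest integer exceeding 262.000 is 263.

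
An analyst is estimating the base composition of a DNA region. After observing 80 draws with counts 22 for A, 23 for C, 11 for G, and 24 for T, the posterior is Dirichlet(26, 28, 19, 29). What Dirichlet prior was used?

Dirichlet(4, 5, 8, 5)

For a Dirichlet(α) prior with multinomial counts c, the posterior is Dirichlet(α + c) componentwise.
Subtract each count from the matching posterior parameter: 26−22=4, 28−23=5, 19−11=8, 29−24=5.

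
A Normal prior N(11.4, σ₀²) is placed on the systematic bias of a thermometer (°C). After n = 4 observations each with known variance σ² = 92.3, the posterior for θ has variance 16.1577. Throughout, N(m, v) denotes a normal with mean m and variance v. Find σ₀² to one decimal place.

σ₀² = 53.9

For the Normal–Normal model with known σ², precisions add: τ_n = τ₀ + n/σ².
So 1/σ₀² = 1/16.1577 − 4/92.3 = 0.061890 − 0.043337 = 0.018553.
Hence σ₀² = 1/0.018553 ≈ 53.9.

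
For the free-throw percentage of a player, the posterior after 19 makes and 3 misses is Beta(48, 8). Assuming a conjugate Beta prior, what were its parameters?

Beta(29, 5)

A Beta(a, b) prior with s successes and f failures in binomial data gives a Beta(a+s, b+f) posterior.
So a = 48 − 19 = 29 and b = 8 − 3 = 5.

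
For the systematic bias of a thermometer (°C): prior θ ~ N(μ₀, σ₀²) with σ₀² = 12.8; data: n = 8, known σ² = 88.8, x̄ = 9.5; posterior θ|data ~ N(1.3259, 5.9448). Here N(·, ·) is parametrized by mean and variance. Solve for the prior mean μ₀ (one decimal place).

With known observation variance, the Normal–Normal posterior has precision τ_n = τ₀ + n/σ² and mean μ_n = (τ₀μ₀ + (n/σ²)x̄)/τ_n.
Here τ₀ = 1/12.8 = 0.078125 and τ_data = 8/88.8 = 0.090090, so τ_n = 0.168215.
Rearranging for μ₀: μ₀ = (μ_n·τ_n − τ_data·x̄)/τ₀ = (1.3259·0.168215 − 0.090090·9.5) / 0.078125 = -0.632819/0.078125 ≈ -8.1.

μ₀ = -8.1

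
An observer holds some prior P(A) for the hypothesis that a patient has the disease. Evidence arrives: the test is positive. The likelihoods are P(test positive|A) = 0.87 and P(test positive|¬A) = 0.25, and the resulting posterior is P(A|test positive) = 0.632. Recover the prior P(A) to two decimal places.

P(A) = 0.33

Bayes' rule in odds form gives O(A|E) = O(A)·[P(E|A)/P(E|¬A)], hence O(A) = O(A|E)/LR.
Posterior odds = 0.632/(1−0.632) = 1.7174. LR = 0.87/0.25 = 3.4800.
Prior odds = 1.7174/3.4800 = 0.4935, so P(A) = 0.4935/(1+0.4935) ≈ 0.33.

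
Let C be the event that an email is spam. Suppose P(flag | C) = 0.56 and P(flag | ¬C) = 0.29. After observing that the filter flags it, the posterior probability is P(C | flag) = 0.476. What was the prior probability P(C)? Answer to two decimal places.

P(C) = 0.32

In odds form, posterior odds = prior odds × likelihood ratio, so prior odds = posterior odds ÷ LR.
Posterior odds = 0.476/(1−0.476) = 0.9084. LR = 0.56/0.29 = 1.9310.
Prior odds = 0.9084/1.9310 = 0.4704, so P(C) = 0.4704/(1+0.4704) ≈ 0.32.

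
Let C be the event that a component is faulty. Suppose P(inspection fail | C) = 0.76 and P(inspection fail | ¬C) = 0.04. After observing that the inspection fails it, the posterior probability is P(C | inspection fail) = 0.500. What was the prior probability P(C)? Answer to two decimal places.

P(C) = 0.05

Bayes' rule in odds form gives O(C|E) = O(C)·[P(E|C)/P(E|¬C)], hence O(C) = O(C|E)/LR.
Posterior odds = 0.500/(1−0.500) = 1.0000. LR = 0.76/0.04 = 19.0000.
Prior odds = 1.0000/19.0000 = 0.0526, so P(C) = 0.0526/(1+0.0526) ≈ 0.05.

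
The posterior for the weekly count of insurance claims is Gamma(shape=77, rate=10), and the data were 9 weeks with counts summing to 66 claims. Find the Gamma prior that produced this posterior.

Gamma–Poisson conjugacy: posterior shape = α + Σxᵢ, posterior rate = β + n.
So α = 77 − 66 = 11 and β = 10 − 9 = 1.

Gamma(shape=11, rate=1)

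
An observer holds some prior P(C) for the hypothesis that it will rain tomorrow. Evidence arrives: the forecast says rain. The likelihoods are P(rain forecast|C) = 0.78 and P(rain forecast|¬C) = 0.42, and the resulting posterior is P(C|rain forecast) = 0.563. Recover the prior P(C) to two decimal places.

P(C) = 0.41

In odds form, posterior odds = prior odds × likelihood ratio, so prior odds = posterior odds ÷ LR.
Posterior odds = 0.563/(1−0.563) = 1.2883. LR = 0.78/0.42 = 1.8571.
Prior odds = 1.2883/1.8571 = 0.6937, so P(C) = 0.6937/(1+0.6937) ≈ 0.41.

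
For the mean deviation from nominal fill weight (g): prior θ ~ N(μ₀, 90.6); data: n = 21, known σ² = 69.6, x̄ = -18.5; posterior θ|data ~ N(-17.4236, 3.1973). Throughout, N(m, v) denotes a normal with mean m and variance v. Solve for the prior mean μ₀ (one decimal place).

μ₀ = 12.0

The posterior mean is a precision-weighted average: μ_n = (τ₀μ₀ + τ_data·x̄)/(τ₀+τ_data), with τ₀=1/σ₀² and τ_data=n/σ².
Here τ₀ = 1/90.6 = 0.011038 and τ_data = 21/69.6 = 0.301724, so τ_n = 0.312762.
Rearranging for μ₀: μ₀ = (μ_n·τ_n − τ_data·x̄)/τ₀ = (-17.4236·0.312762 − 0.301724·-18.5) / 0.011038 = 0.132454/0.011038 ≈ 12.0.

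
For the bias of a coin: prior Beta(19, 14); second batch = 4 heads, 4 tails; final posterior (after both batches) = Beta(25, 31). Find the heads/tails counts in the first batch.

2 heads and 13 tails

Sequential conjugate updates are equivalent to a single update on the pooled data, so total successes = posterior α − prior α and total failures = posterior β − prior β.
Total across both batches: 25−19=6 heads, 31−14=17 tails.
Subtract the second batch: 6−4=2 heads and 17−4=13 tails.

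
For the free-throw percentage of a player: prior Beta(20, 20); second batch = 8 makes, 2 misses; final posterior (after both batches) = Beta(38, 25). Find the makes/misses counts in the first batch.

Sequential conjugate updates are equivalent to a single update on the pooled data, so total successes = posterior α − prior α and total failures = posterior β − prior β.
Total across both batches: 38−20=18 makes, 25−20=5 misses.
Subtract the second batch: 18−8=10 makes and 5−2=3 misses.

10 makes and 3 misses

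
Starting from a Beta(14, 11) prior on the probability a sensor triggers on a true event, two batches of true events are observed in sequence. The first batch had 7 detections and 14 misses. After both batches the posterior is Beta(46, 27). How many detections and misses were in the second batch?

25 detections and 2 misses

Because Beta–binomial updating is additive in the counts, the combined data contributed (α_post−α_prior, β_post−β_prior) successes and failures.
Total across both batches: 46−14=32 detections, 27−11=16 misses.
Subtract the first batch: 32−7=25 detections and 16−14=2 misses.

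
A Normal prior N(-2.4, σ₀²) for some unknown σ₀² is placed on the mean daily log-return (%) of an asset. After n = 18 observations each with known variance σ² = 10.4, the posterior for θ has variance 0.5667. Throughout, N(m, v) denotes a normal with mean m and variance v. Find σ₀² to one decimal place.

σ₀² = 29.6

Posterior precision equals prior precision plus data precision: 1/σ_n² = 1/σ₀² + n/σ².
So 1/σ₀² = 1/0.5667 − 18/10.4 = 1.764602 − 1.730769 = 0.033833.
Hence σ₀² = 1/0.033833 ≈ 29.6.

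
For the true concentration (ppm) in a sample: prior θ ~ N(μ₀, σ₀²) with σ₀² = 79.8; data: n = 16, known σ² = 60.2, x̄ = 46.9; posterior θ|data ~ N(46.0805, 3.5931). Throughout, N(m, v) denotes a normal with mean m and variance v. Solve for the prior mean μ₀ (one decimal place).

μ₀ = 28.7

With known observation variance, the Normal–Normal posterior has precision τ_n = τ₀ + n/σ² and mean μ_n = (τ₀μ₀ + (n/σ²)x̄)/τ_n.
Here τ₀ = 1/79.8 = 0.012531 and τ_data = 16/60.2 = 0.265781, so τ_n = 0.278312.
Rearranging for μ₀: μ₀ = (μ_n·τ_n − τ_data·x̄)/τ₀ = (46.0805·0.278312 − 0.265781·46.9) / 0.012531 = 0.359627/0.012531 ≈ 28.7.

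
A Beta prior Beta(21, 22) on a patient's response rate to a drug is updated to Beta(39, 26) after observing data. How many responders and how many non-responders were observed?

18 responders and 4 non-responders

Beta is conjugate to the binomial likelihood: posterior = Beta(α+s, β+f).
Match parameters: s=39−21=18, f=26−22=4.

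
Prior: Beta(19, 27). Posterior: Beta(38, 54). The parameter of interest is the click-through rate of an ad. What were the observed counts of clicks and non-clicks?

19 clicks and 27 non-clicks

A Beta(α, β) prior with s successes and f failures in binomial data gives a Beta(α+s, β+f) posterior.
So s = 38 − 19 = 19 and f = 54 − 27 = 27.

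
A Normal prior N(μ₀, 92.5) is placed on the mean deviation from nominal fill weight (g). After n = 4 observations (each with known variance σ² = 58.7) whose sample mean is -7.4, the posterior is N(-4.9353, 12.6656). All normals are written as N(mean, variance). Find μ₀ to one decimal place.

μ₀ = 10.6

The posterior mean is a precision-weighted average: μ_n = (τ₀μ₀ + τ_data·x̄)/(τ₀+τ_data), with τ₀=1/σ₀² and τ_data=n/σ².
Here τ₀ = 1/92.5 = 0.010811 and τ_data = 4/58.7 = 0.068143, so τ_n = 0.078954.
Rearranging for μ₀: μ₀ = (μ_n·τ_n − τ_data·x̄)/τ₀ = (-4.9353·0.078954 − 0.068143·-7.4) / 0.010811 = 0.114597/0.010811 ≈ 10.6.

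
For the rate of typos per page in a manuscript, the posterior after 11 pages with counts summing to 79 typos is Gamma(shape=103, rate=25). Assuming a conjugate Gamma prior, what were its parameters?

Gamma(shape=24, rate=14)

A Gamma(α, β) prior (rate parametrization) on a Poisson rate with n observations summing to S gives posterior Gamma(α+S, β+n).
So α = 103 − 79 = 24 and β = 25 − 11 = 14.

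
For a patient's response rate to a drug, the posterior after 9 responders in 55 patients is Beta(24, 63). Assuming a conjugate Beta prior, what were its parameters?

A Beta(α, β) prior with s successes and f failures in binomial data gives a Beta(α+s, β+f) posterior.
Subtract the data counts: 24−9=15, 63−46=17.

Beta(15, 17)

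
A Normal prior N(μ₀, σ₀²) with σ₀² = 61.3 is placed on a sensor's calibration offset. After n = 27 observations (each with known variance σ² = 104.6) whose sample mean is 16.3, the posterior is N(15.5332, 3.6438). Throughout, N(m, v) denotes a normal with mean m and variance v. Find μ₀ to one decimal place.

With known observation variance, the Normal–Normal posterior has precision τ_n = τ₀ + n/σ² and mean μ_n = (τ₀μ₀ + (n/σ²)x̄)/τ_n.
Here τ₀ = 1/61.3 = 0.016313 and τ_data = 27/104.6 = 0.258126, so τ_n = 0.274439.
Rearranging for μ₀: μ₀ = (μ_n·τ_n − τ_data·x̄)/τ₀ = (15.5332·0.274439 − 0.258126·16.3) / 0.016313 = 0.055462/0.016313 ≈ 3.4.

μ₀ = 3.4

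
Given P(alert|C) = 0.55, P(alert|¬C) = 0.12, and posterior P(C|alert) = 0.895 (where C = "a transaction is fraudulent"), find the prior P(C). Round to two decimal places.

Bayes' rule in odds form gives O(C|E) = O(C)·[P(E|C)/P(E|¬C)], hence O(C) = O(C|E)/LR.
Posterior odds = 0.895/(1−0.895) = 8.5238. LR = 0.55/0.12 = 4.5833.
Prior odds = 8.5238/4.5833 = 1.8598, so P(C) = 1.8598/(1+1.8598) ≈ 0.65.

P(C) = 0.65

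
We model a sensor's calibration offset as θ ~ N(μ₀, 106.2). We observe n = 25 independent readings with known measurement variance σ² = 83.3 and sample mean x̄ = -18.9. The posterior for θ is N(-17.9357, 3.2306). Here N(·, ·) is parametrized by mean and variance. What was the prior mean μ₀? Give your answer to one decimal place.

μ₀ = 12.8

The posterior mean is a precision-weighted average: μ_n = (τ₀μ₀ + τ_data·x̄)/(τ₀+τ_data), with τ₀=1/σ₀² and τ_data=n/σ².
Here τ₀ = 1/106.2 = 0.009416 and τ_data = 25/83.3 = 0.300120, so τ_n = 0.309536.
Rearranging for μ₀: μ₀ = (μ_n·τ_n − τ_data·x̄)/τ₀ = (-17.9357·0.309536 − 0.300120·-18.9) / 0.009416 = 0.120523/0.009416 ≈ 12.8.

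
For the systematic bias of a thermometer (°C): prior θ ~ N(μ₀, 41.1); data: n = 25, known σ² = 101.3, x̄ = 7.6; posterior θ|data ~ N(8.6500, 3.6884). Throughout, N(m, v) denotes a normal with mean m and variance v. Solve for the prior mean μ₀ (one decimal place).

μ₀ = 19.3

With known observation variance, the Normal–Normal posterior has precision τ_n = τ₀ + n/σ² and mean μ_n = (τ₀μ₀ + (n/σ²)x̄)/τ_n.
Here τ₀ = 1/41.1 = 0.024331 and τ_data = 25/101.3 = 0.246792, so τ_n = 0.271123.
Rearranging for μ₀: μ₀ = (μ_n·τ_n − τ_data·x̄)/τ₀ = (8.6500·0.271123 − 0.246792·7.6) / 0.024331 = 0.469595/0.024331 ≈ 19.3.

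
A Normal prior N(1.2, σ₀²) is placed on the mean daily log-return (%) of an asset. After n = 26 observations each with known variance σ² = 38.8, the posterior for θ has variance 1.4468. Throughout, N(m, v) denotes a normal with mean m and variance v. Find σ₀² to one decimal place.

For the Normal–Normal model with known σ², precisions add: τ_n = τ₀ + n/σ².
So 1/σ₀² = 1/1.4468 − 26/38.8 = 0.691181 − 0.670103 = 0.021078.
Hence σ₀² = 1/0.021078 ≈ 47.4.

σ₀² = 47.4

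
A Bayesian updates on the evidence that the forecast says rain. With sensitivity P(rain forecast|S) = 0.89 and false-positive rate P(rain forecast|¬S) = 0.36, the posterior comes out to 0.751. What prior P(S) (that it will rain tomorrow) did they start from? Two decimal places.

Bayes' rule in odds form gives O(S|E) = O(S)·[P(E|S)/P(E|¬S)], hence O(S) = O(S|E)/LR.
Posterior odds = 0.751/(1−0.751) = 3.0161. LR = 0.89/0.36 = 2.4722.
Prior odds = 3.0161/2.4722 = 1.2200, so P(S) = 1.2200/(1+1.2200) ≈ 0.55.

P(S) = 0.55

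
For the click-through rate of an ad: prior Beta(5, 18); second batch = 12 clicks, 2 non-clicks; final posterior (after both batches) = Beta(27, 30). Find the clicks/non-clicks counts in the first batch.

Sequential conjugate updates are equivalent to a single update on the pooled data, so total successes = posterior α − prior α and total failures = posterior β − prior β.
Total across both batches: 27−5=22 clicks, 30−18=12 non-clicks.
Subtract the second batch: 22−12=10 clicks and 12−2=10 non-clicks.

10 clicks and 10 non-clicks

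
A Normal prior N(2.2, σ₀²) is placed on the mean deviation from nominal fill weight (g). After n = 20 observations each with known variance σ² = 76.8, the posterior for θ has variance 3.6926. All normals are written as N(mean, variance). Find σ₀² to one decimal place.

For the Normal–Normal model with known σ², precisions add: τ_n = τ₀ + n/σ².
So 1/σ₀² = 1/3.6926 − 20/76.8 = 0.270812 − 0.260417 = 0.010395.
Hence σ₀² = 1/0.010395 ≈ 96.2.

σ₀² = 96.2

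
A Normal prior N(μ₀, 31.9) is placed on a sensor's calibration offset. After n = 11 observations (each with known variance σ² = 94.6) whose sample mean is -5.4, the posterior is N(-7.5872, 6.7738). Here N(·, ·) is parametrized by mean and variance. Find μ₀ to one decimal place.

The posterior mean is a precision-weighted average: μ_n = (τ₀μ₀ + τ_data·x̄)/(τ₀+τ_data), with τ₀=1/σ₀² and τ_data=n/σ².
Here τ₀ = 1/31.9 = 0.031348 and τ_data = 11/94.6 = 0.116279, so τ_n = 0.147627.
Rearranging for μ₀: μ₀ = (μ_n·τ_n − τ_data·x̄)/τ₀ = (-7.5872·0.147627 − 0.116279·-5.4) / 0.031348 = -0.492169/0.031348 ≈ -15.7.

μ₀ = -15.7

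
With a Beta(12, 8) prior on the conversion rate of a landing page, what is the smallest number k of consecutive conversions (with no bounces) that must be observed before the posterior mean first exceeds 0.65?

k = 3

After k conversions and 0 bounces the posterior is Beta(12+k, 8), with mean (12+k)/(12+8+k).
Set (12+k)/(20+k) > 0.65 and solve: k > (0.65·20 − 12)/(1 − 0.65) = 2.857.
The smallest integer exceeding 2.857 is 3.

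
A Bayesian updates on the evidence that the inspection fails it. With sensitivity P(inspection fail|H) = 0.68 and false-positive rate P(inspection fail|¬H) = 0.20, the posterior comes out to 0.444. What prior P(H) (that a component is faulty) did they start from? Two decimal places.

Bayes' rule in odds form gives O(H|E) = O(H)·[P(E|H)/P(E|¬H)], hence O(H) = O(H|E)/LR.
Posterior odds = 0.444/(1−0.444) = 0.7986. LR = 0.68/0.20 = 3.4000.
Prior odds = 0.7986/3.4000 = 0.2349, so P(H) = 0.2349/(1+0.2349) ≈ 0.19.

P(H) = 0.19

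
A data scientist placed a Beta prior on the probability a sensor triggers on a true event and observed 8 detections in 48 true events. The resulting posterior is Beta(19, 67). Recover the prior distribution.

Beta(11, 27)

Beta is conjugate to the binomial likelihood: posterior = Beta(a+s, b+f).
Subtract the data counts: 19−8=11, 67−40=27.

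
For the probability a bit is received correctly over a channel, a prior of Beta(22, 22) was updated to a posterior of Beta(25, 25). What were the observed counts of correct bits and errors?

Under Beta–binomial conjugacy the posterior parameters are (α+s, β+f).
Match parameters: s=25−22=3, f=25−22=3.

3 correct bits and 3 errors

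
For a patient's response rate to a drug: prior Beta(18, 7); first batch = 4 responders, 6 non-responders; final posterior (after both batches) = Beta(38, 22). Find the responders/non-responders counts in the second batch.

Sequential conjugate updates are equivalent to a single update on the pooled data, so total successes = posterior α − prior α and total failures = posterior β − prior β.
Total across both batches: 38−18=20 responders, 22−7=15 non-responders.
Subtract the first batch: 20−4=16 responders and 15−6=9 non-responders.

16 responders and 9 non-responders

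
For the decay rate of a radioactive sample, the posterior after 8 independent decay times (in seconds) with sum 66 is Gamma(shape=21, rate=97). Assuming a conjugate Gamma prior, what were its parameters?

Gamma(shape=13, rate=31)

Gamma–exponential conjugacy: posterior shape = α + n, posterior rate = β + Σtᵢ.
So α = 21 − 8 = 13 and β = 97 − 66 = 31.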